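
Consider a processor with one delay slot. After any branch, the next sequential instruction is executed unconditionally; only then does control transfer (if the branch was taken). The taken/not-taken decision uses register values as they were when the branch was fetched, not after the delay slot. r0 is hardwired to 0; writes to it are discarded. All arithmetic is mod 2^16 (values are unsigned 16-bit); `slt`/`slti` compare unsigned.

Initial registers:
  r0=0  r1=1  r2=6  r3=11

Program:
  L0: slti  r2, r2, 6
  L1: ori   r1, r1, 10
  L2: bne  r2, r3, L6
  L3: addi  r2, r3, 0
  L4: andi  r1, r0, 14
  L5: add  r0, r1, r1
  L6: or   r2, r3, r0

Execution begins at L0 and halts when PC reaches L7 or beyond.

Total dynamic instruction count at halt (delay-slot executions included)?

5

#0 slti  r2, r2, 6 ; 0/1/0/11
#1 ori   r1, r1, 10 ; 0/11/0/11
#2 bne  r2, r3, L6 ; 0/11/0/11 ; →target
#3 addi  r2, r3, 0 ; 0/11/11/11
#6 or   r2, r3, r0 ; 0/11/11/11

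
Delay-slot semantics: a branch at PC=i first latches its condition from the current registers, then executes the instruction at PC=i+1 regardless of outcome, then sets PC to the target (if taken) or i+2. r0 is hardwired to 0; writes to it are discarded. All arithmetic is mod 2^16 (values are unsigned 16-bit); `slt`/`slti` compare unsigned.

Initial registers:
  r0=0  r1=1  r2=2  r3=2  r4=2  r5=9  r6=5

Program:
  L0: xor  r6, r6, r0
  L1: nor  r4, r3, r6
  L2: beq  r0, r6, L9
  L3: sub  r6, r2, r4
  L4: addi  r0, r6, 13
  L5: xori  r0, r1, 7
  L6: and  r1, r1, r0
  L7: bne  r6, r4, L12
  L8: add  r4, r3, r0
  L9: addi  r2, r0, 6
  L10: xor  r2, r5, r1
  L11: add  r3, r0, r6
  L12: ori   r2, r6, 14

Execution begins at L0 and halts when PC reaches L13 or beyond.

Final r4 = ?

[0] xor  r6, r6, r0  →  {r0:0, r1:1, r2:2, r3:2, r4:2, r5:9, r6:5}
[1] nor  r4, r3, r6  →  {r0:0, r1:1, r2:2, r3:2, r4:65528, r5:9, r6:5}
[2] beq  r0, r6, L9  →  {r0:0, r1:1, r2:2, r3:2, r4:65528, r5:9, r6:5}  ⟨branch fallthrough⟩
[3] sub  r6, r2, r4  →  {r0:0, r1:1, r2:2, r3:2, r4:65528, r5:9, r6:10}
[4] addi  r0, r6, 13  →  {r0:0, r1:1, r2:2, r3:2, r4:65528, r5:9, r6:10}
[5] xori  r0, r1, 7  →  {r0:0, r1:1, r2:2, r3:2, r4:65528, r5:9, r6:10}
[6] and  r1, r1, r0  →  {r0:0, r1:0, r2:2, r3:2, r4:65528, r5:9, r6:10}
[7] bne  r6, r4, L12  →  {r0:0, r1:0, r2:2, r3:2, r4:65528, r5:9, r6:10}  ⟨branch taken⟩
[8] add  r4, r3, r0  →  {r0:0, r1:0, r2:2, r3:2, r4:2, r5:9, r6:10}
[12] ori   r2, r6, 14  →  {r0:0, r1:0, r2:14, r3:2, r4:2, r5:9, r6:10}

2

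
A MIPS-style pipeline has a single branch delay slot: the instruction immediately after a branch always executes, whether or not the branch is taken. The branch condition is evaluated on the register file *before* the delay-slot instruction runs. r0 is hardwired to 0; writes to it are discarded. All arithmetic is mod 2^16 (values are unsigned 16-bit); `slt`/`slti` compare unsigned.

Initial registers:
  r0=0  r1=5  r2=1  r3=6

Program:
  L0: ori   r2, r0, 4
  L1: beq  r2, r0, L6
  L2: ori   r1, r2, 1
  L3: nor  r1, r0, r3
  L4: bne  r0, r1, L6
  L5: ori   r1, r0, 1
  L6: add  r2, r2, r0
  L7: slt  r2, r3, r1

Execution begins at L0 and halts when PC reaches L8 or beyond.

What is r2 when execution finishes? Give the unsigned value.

0

[0] ori   r2, r0, 4  →  {r0:0, r1:5, r2:4, r3:6}
[1] beq  r2, r0, L6  →  {r0:0, r1:5, r2:4, r3:6}  ⟨branch fallthrough⟩
[2] ori   r1, r2, 1  →  {r0:0, r1:5, r2:4, r3:6}
[3] nor  r1, r0, r3  →  {r0:0, r1:65529, r2:4, r3:6}
[4] bne  r0, r1, L6  →  {r0:0, r1:65529, r2:4, r3:6}  ⟨branch taken⟩
[5] ori   r1, r0, 1  →  {r0:0, r1:1, r2:4, r3:6}
[6] add  r2, r2, r0  →  {r0:0, r1:1, r2:4, r3:6}
[7] slt  r2, r3, r1  →  {r0:0, r1:1, r2:0, r3:6}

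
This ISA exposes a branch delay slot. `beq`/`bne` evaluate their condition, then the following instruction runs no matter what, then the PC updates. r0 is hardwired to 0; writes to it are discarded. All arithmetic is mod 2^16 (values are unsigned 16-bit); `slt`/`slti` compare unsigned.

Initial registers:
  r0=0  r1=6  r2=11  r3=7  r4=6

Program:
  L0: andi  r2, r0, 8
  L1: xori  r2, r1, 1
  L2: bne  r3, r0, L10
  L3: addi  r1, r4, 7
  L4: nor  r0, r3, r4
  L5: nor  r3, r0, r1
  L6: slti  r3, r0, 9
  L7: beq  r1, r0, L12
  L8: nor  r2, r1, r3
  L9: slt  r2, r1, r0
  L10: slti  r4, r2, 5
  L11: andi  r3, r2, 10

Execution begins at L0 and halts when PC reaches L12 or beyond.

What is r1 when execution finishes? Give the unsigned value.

  step pc=0: andi  r2, r0, 8  regs=(0,6,0,7,6)
  step pc=1: xori  r2, r1, 1  regs=(0,6,7,7,6)
  step pc=2: bne  r3, r0, L10  cond=T  regs=(0,6,7,7,6)
  step pc=3: addi  r1, r4, 7  regs=(0,13,7,7,6)
  step pc=10: slti  r4, r2, 5  regs=(0,13,7,7,0)
  step pc=11: andi  r3, r2, 10  regs=(0,13,7,2,0)

13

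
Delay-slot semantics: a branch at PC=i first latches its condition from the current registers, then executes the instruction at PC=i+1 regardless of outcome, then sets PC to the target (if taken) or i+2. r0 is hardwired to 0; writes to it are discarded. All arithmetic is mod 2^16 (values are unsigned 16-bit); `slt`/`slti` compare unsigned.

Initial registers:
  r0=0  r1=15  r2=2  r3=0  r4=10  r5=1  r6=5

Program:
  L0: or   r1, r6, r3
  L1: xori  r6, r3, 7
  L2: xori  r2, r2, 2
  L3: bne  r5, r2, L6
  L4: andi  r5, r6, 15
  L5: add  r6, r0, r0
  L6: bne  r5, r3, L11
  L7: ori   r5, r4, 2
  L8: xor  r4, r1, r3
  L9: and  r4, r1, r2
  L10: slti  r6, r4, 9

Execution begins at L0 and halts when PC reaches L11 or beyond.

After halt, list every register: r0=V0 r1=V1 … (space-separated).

#0 or   r1, r6, r3 ; 0/5/2/0/10/1/5
#1 xori  r6, r3, 7 ; 0/5/2/0/10/1/7
#2 xori  r2, r2, 2 ; 0/5/0/0/10/1/7
#3 bne  r5, r2, L6 ; 0/5/0/0/10/1/7 ; →target
#4 andi  r5, r6, 15 ; 0/5/0/0/10/7/7
#6 bne  r5, r3, L11 ; 0/5/0/0/10/7/7 ; →target
#7 ori   r5, r4, 2 ; 0/5/0/0/10/10/7

r0=0 r1=5 r2=0 r3=0 r4=10 r5=10 r6=7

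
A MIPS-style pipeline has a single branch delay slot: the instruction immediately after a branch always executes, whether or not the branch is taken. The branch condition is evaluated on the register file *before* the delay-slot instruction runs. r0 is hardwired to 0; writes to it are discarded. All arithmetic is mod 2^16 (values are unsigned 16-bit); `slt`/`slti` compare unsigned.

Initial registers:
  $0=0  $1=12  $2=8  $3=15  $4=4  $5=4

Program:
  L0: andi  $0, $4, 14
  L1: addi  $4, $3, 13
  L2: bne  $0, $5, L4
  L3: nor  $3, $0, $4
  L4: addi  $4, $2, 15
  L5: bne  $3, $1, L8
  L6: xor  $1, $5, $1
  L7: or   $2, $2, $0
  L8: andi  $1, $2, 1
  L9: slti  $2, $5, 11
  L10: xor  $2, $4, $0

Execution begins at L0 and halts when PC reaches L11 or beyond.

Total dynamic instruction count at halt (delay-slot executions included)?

10

PC=0  andi  $0, $4, 14       | $0=0 $1=12 $2=8 $3=15 $4=4 $5=4
PC=1  addi  $4, $3, 13       | $0=0 $1=12 $2=8 $3=15 $4=28 $5=4
PC=2  bne  $0, $5, L4        | $0=0 $1=12 $2=8 $3=15 $4=28 $5=4  [TAKEN]
PC=3  nor  $3, $0, $4        | $0=0 $1=12 $2=8 $3=65507 $4=28 $5=4
PC=4  addi  $4, $2, 15       | $0=0 $1=12 $2=8 $3=65507 $4=23 $5=4
PC=5  bne  $3, $1, L8        | $0=0 $1=12 $2=8 $3=65507 $4=23 $5=4  [TAKEN]
PC=6  xor  $1, $5, $1        | $0=0 $1=8 $2=8 $3=65507 $4=23 $5=4
PC=8  andi  $1, $2, 1        | $0=0 $1=0 $2=8 $3=65507 $4=23 $5=4
PC=9  slti  $2, $5, 11       | $0=0 $1=0 $2=1 $3=65507 $4=23 $5=4
PC=10 xor  $2, $4, $0        | $0=0 $1=0 $2=23 $3=65507 $4=23 $5=4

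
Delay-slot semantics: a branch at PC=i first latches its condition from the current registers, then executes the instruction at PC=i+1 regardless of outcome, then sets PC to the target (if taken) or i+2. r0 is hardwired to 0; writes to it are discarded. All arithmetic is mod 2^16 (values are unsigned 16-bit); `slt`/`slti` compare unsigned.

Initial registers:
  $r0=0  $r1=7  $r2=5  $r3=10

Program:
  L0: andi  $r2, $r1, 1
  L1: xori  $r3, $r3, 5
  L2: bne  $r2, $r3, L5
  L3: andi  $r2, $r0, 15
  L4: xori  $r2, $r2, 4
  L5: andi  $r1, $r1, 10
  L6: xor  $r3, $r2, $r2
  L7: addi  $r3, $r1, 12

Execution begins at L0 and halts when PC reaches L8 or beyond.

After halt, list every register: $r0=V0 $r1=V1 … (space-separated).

PC=0  andi  $r2, $r1, 1      | $r0=0 $r1=7 $r2=1 $r3=10
PC=1  xori  $r3, $r3, 5      | $r0=0 $r1=7 $r2=1 $r3=15
PC=2  bne  $r2, $r3, L5      | $r0=0 $r1=7 $r2=1 $r3=15  [TAKEN]
PC=3  andi  $r2, $r0, 15     | $r0=0 $r1=7 $r2=0 $r3=15
PC=5  andi  $r1, $r1, 10     | $r0=0 $r1=2 $r2=0 $r3=15
PC=6  xor  $r3, $r2, $r2     | $r0=0 $r1=2 $r2=0 $r3=0
PC=7  addi  $r3, $r1, 12     | $r0=0 $r1=2 $r2=0 $r3=14

$r0=0 $r1=2 $r2=0 $r3=14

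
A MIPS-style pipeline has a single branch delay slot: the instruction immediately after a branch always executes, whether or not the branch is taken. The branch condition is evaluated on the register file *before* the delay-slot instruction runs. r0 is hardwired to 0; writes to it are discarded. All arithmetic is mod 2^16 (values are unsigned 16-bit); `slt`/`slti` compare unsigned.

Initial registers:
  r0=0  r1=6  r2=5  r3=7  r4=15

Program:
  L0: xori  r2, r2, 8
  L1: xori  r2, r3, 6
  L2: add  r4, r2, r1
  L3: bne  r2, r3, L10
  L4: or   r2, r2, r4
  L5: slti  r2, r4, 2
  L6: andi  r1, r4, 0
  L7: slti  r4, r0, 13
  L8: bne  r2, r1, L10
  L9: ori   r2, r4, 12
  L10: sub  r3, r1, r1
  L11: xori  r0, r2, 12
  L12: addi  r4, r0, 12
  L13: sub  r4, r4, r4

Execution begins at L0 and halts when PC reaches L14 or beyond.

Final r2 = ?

7

  step pc=0: xori  r2, r2, 8  regs=(0,6,13,7,15)
  step pc=1: xori  r2, r3, 6  regs=(0,6,1,7,15)
  step pc=2: add  r4, r2, r1  regs=(0,6,1,7,7)
  step pc=3: bne  r2, r3, L10  cond=T  regs=(0,6,1,7,7)
  step pc=4: or   r2, r2, r4  regs=(0,6,7,7,7)
  step pc=10: sub  r3, r1, r1  regs=(0,6,7,0,7)
  step pc=11: xori  r0, r2, 12  regs=(0,6,7,0,7)
  step pc=12: addi  r4, r0, 12  regs=(0,6,7,0,12)
  step pc=13: sub  r4, r4, r4  regs=(0,6,7,0,0)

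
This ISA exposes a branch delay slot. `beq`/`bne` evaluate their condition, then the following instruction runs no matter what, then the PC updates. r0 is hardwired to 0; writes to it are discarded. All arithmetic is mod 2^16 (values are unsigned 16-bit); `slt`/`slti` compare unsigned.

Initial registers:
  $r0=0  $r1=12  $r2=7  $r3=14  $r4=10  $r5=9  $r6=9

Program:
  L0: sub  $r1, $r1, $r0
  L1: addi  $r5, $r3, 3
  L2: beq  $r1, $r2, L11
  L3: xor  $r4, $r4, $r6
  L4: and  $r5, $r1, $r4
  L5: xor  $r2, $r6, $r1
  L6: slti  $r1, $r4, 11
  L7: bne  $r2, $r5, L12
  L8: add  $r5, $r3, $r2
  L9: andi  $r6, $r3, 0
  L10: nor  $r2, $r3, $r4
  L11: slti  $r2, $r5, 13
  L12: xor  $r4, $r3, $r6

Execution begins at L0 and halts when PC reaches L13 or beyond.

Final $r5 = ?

  step pc=0: sub  $r1, $r1, $r0  regs=(0,12,7,14,10,9,9)
  step pc=1: addi  $r5, $r3, 3  regs=(0,12,7,14,10,17,9)
  step pc=2: beq  $r1, $r2, L11  cond=F  regs=(0,12,7,14,10,17,9)
  step pc=3: xor  $r4, $r4, $r6  regs=(0,12,7,14,3,17,9)
  step pc=4: and  $r5, $r1, $r4  regs=(0,12,7,14,3,0,9)
  step pc=5: xor  $r2, $r6, $r1  regs=(0,12,5,14,3,0,9)
  step pc=6: slti  $r1, $r4, 11  regs=(0,1,5,14,3,0,9)
  step pc=7: bne  $r2, $r5, L12  cond=T  regs=(0,1,5,14,3,0,9)
  step pc=8: add  $r5, $r3, $r2  regs=(0,1,5,14,3,19,9)
  step pc=12: xor  $r4, $r3, $r6  regs=(0,1,5,14,7,19,9)

19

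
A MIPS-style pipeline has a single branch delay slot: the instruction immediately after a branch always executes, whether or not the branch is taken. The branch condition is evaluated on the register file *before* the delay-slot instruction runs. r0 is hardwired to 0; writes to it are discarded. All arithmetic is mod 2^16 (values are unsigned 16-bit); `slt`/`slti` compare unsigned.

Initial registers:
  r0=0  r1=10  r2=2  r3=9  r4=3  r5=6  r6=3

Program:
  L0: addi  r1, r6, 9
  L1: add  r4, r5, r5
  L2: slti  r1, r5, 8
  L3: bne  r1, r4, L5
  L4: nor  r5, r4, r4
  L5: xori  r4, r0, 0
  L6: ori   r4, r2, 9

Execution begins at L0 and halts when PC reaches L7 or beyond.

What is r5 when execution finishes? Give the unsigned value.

#0 addi  r1, r6, 9 ; 0/12/2/9/3/6/3
#1 add  r4, r5, r5 ; 0/12/2/9/12/6/3
#2 slti  r1, r5, 8 ; 0/1/2/9/12/6/3
#3 bne  r1, r4, L5 ; 0/1/2/9/12/6/3 ; →target
#4 nor  r5, r4, r4 ; 0/1/2/9/12/65523/3
#5 xori  r4, r0, 0 ; 0/1/2/9/0/65523/3
#6 ori   r4, r2, 9 ; 0/1/2/9/11/65523/3

65523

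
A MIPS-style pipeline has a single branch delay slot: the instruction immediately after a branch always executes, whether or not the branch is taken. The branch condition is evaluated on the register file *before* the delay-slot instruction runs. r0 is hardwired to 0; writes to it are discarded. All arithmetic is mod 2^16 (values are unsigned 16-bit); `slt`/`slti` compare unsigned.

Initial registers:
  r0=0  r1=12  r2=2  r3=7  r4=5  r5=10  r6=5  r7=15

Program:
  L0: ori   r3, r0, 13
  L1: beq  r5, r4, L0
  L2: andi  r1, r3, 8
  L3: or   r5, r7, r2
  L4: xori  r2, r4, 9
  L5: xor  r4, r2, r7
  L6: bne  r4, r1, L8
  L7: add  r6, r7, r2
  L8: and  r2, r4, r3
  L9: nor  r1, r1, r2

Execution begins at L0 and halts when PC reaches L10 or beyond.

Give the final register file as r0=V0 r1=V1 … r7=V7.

  step pc=0: ori   r3, r0, 13  regs=(0,12,2,13,5,10,5,15)
  step pc=1: beq  r5, r4, L0  cond=F  regs=(0,12,2,13,5,10,5,15)
  step pc=2: andi  r1, r3, 8  regs=(0,8,2,13,5,10,5,15)
  step pc=3: or   r5, r7, r2  regs=(0,8,2,13,5,15,5,15)
  step pc=4: xori  r2, r4, 9  regs=(0,8,12,13,5,15,5,15)
  step pc=5: xor  r4, r2, r7  regs=(0,8,12,13,3,15,5,15)
  step pc=6: bne  r4, r1, L8  cond=T  regs=(0,8,12,13,3,15,5,15)
  step pc=7: add  r6, r7, r2  regs=(0,8,12,13,3,15,27,15)
  step pc=8: and  r2, r4, r3  regs=(0,8,1,13,3,15,27,15)
  step pc=9: nor  r1, r1, r2  regs=(0,65526,1,13,3,15,27,15)

r0=0 r1=65526 r2=1 r3=13 r4=3 r5=15 r6=27 r7=15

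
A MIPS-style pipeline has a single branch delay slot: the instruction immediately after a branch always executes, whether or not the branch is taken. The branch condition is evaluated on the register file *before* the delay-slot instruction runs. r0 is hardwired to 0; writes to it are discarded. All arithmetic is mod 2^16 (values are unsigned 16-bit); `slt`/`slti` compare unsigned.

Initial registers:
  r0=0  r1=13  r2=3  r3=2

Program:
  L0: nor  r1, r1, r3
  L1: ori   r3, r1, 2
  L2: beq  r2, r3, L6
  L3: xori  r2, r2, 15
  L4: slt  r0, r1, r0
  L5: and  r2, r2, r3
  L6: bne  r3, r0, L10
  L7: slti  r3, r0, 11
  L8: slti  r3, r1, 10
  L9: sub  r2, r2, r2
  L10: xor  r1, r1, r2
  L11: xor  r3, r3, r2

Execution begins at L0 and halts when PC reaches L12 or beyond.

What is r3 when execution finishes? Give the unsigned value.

#0 nor  r1, r1, r3 ; 0/65520/3/2
#1 ori   r3, r1, 2 ; 0/65520/3/65522
#2 beq  r2, r3, L6 ; 0/65520/3/65522 ; →fallthru
#3 xori  r2, r2, 15 ; 0/65520/12/65522
#4 slt  r0, r1, r0 ; 0/65520/12/65522
#5 and  r2, r2, r3 ; 0/65520/0/65522
#6 bne  r3, r0, L10 ; 0/65520/0/65522 ; →target
#7 slti  r3, r0, 11 ; 0/65520/0/1
#10 xor  r1, r1, r2 ; 0/65520/0/1
#11 xor  r3, r3, r2 ; 0/65520/0/1

1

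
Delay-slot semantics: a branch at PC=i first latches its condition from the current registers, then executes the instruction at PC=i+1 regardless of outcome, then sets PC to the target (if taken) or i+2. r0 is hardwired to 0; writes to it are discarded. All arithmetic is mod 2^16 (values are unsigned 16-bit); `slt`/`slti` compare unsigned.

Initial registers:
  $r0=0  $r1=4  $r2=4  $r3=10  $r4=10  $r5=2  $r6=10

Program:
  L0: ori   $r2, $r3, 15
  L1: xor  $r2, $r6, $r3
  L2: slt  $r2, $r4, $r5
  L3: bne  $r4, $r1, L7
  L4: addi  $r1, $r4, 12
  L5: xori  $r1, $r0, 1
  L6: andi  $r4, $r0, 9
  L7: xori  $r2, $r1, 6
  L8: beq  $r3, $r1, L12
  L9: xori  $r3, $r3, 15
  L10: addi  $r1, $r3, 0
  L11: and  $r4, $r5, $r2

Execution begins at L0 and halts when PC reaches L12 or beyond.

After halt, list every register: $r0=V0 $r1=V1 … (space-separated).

$r0=0 $r1=5 $r2=16 $r3=5 $r4=0 $r5=2 $r6=10

PC=0  ori   $r2, $r3, 15     | $r0=0 $r1=4 $r2=15 $r3=10 $r4=10 $r5=2 $r6=10
PC=1  xor  $r2, $r6, $r3     | $r0=0 $r1=4 $r2=0 $r3=10 $r4=10 $r5=2 $r6=10
PC=2  slt  $r2, $r4, $r5     | $r0=0 $r1=4 $r2=0 $r3=10 $r4=10 $r5=2 $r6=10
PC=3  bne  $r4, $r1, L7      | $r0=0 $r1=4 $r2=0 $r3=10 $r4=10 $r5=2 $r6=10  [TAKEN]
PC=4  addi  $r1, $r4, 12     | $r0=0 $r1=22 $r2=0 $r3=10 $r4=10 $r5=2 $r6=10
PC=7  xori  $r2, $r1, 6      | $r0=0 $r1=22 $r2=16 $r3=10 $r4=10 $r5=2 $r6=10
PC=8  beq  $r3, $r1, L12     | $r0=0 $r1=22 $r2=16 $r3=10 $r4=10 $r5=2 $r6=10  [not taken]
PC=9  xori  $r3, $r3, 15     | $r0=0 $r1=22 $r2=16 $r3=5 $r4=10 $r5=2 $r6=10
PC=10 addi  $r1, $r3, 0      | $r0=0 $r1=5 $r2=16 $r3=5 $r4=10 $r5=2 $r6=10
PC=11 and  $r4, $r5, $r2     | $r0=0 $r1=5 $r2=16 $r3=5 $r4=0 $r5=2 $r6=10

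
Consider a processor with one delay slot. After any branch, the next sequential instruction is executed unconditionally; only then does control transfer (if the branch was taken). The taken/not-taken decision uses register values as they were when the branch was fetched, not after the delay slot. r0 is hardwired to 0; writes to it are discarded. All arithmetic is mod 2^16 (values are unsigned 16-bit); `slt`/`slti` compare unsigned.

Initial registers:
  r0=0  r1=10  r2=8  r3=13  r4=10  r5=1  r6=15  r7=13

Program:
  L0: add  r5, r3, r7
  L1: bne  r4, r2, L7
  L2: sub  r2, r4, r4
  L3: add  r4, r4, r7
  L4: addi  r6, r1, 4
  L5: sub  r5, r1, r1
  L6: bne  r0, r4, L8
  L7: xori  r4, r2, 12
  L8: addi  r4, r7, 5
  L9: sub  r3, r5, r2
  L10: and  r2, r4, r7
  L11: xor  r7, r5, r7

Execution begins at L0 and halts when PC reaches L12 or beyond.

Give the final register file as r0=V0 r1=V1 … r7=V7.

r0=0 r1=10 r2=0 r3=26 r4=18 r5=26 r6=15 r7=23

[0] add  r5, r3, r7  →  {r0:0, r1:10, r2:8, r3:13, r4:10, r5:26, r6:15, r7:13}
[1] bne  r4, r2, L7  →  {r0:0, r1:10, r2:8, r3:13, r4:10, r5:26, r6:15, r7:13}  ⟨branch taken⟩
[2] sub  r2, r4, r4  →  {r0:0, r1:10, r2:0, r3:13, r4:10, r5:26, r6:15, r7:13}
[7] xori  r4, r2, 12  →  {r0:0, r1:10, r2:0, r3:13, r4:12, r5:26, r6:15, r7:13}
[8] addi  r4, r7, 5  →  {r0:0, r1:10, r2:0, r3:13, r4:18, r5:26, r6:15, r7:13}
[9] sub  r3, r5, r2  →  {r0:0, r1:10, r2:0, r3:26, r4:18, r5:26, r6:15, r7:13}
[10] and  r2, r4, r7  →  {r0:0, r1:10, r2:0, r3:26, r4:18, r5:26, r6:15, r7:13}
[11] xor  r7, r5, r7  →  {r0:0, r1:10, r2:0, r3:26, r4:18, r5:26, r6:15, r7:23}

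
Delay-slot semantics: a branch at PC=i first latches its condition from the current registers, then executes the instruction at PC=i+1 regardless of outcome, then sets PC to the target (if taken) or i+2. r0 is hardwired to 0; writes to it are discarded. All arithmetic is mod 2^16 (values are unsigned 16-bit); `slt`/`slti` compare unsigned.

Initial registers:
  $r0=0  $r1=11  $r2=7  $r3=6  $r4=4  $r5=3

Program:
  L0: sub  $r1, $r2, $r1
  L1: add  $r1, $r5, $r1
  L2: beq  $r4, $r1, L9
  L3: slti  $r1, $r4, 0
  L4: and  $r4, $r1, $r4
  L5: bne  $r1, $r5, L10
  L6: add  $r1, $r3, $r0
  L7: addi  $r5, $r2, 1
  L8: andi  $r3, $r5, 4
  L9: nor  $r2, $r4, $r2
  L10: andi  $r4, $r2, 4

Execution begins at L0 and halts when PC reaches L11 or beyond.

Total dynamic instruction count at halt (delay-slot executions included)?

PC=0  sub  $r1, $r2, $r1     | $r0=0 $r1=65532 $r2=7 $r3=6 $r4=4 $r5=3
PC=1  add  $r1, $r5, $r1     | $r0=0 $r1=65535 $r2=7 $r3=6 $r4=4 $r5=3
PC=2  beq  $r4, $r1, L9      | $r0=0 $r1=65535 $r2=7 $r3=6 $r4=4 $r5=3  [not taken]
PC=3  slti  $r1, $r4, 0      | $r0=0 $r1=0 $r2=7 $r3=6 $r4=4 $r5=3
PC=4  and  $r4, $r1, $r4     | $r0=0 $r1=0 $r2=7 $r3=6 $r4=0 $r5=3
PC=5  bne  $r1, $r5, L10     | $r0=0 $r1=0 $r2=7 $r3=6 $r4=0 $r5=3  [TAKEN]
PC=6  add  $r1, $r3, $r0     | $r0=0 $r1=6 $r2=7 $r3=6 $r4=0 $r5=3
PC=10 andi  $r4, $r2, 4      | $r0=0 $r1=6 $r2=7 $r3=6 $r4=4 $r5=3

8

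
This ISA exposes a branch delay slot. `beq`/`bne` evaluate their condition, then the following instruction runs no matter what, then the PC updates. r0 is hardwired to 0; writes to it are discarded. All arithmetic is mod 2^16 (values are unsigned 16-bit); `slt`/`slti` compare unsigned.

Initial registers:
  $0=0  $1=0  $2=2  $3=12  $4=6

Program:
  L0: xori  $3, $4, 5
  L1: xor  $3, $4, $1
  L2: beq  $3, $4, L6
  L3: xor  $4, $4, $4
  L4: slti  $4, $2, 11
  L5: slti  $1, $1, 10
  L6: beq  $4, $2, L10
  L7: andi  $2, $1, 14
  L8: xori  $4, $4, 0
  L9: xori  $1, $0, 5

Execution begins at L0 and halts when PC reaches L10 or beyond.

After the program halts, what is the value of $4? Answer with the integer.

  step pc=0: xori  $3, $4, 5  regs=(0,0,2,3,6)
  step pc=1: xor  $3, $4, $1  regs=(0,0,2,6,6)
  step pc=2: beq  $3, $4, L6  cond=T  regs=(0,0,2,6,6)
  step pc=3: xor  $4, $4, $4  regs=(0,0,2,6,0)
  step pc=6: beq  $4, $2, L10  cond=F  regs=(0,0,2,6,0)
  step pc=7: andi  $2, $1, 14  regs=(0,0,0,6,0)
  step pc=8: xori  $4, $4, 0  regs=(0,0,0,6,0)
  step pc=9: xori  $1, $0, 5  regs=(0,5,0,6,0)

0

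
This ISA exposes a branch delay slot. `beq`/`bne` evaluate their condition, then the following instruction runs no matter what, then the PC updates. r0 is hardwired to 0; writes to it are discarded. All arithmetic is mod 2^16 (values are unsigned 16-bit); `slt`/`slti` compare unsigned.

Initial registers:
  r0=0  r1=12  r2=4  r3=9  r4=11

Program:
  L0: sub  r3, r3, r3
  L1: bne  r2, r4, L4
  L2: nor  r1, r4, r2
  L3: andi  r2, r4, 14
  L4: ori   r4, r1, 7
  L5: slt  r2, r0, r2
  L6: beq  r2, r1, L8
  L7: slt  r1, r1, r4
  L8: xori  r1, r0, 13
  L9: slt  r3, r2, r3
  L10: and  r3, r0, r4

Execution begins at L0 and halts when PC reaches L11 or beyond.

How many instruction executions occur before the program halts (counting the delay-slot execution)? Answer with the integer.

  step pc=0: sub  r3, r3, r3  regs=(0,12,4,0,11)
  step pc=1: bne  r2, r4, L4  cond=T  regs=(0,12,4,0,11)
  step pc=2: nor  r1, r4, r2  regs=(0,65520,4,0,11)
  step pc=4: ori   r4, r1, 7  regs=(0,65520,4,0,65527)
  step pc=5: slt  r2, r0, r2  regs=(0,65520,1,0,65527)
  step pc=6: beq  r2, r1, L8  cond=F  regs=(0,65520,1,0,65527)
  step pc=7: slt  r1, r1, r4  regs=(0,1,1,0,65527)
  step pc=8: xori  r1, r0, 13  regs=(0,13,1,0,65527)
  step pc=9: slt  r3, r2, r3  regs=(0,13,1,0,65527)
  step pc=10: and  r3, r0, r4  regs=(0,13,1,0,65527)

10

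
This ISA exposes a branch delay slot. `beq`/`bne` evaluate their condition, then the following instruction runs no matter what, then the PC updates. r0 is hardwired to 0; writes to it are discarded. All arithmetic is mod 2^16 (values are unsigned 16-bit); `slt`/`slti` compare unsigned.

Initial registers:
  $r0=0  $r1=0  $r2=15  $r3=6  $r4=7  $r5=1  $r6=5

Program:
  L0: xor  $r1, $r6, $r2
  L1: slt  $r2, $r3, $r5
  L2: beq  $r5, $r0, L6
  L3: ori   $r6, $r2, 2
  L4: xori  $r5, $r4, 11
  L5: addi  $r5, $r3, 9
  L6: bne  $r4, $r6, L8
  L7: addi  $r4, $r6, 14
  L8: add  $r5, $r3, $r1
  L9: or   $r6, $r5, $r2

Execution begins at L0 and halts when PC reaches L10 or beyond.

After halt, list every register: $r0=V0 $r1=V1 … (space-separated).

PC=0  xor  $r1, $r6, $r2     | $r0=0 $r1=10 $r2=15 $r3=6 $r4=7 $r5=1 $r6=5
PC=1  slt  $r2, $r3, $r5     | $r0=0 $r1=10 $r2=0 $r3=6 $r4=7 $r5=1 $r6=5
PC=2  beq  $r5, $r0, L6      | $r0=0 $r1=10 $r2=0 $r3=6 $r4=7 $r5=1 $r6=5  [not taken]
PC=3  ori   $r6, $r2, 2      | $r0=0 $r1=10 $r2=0 $r3=6 $r4=7 $r5=1 $r6=2
PC=4  xori  $r5, $r4, 11     | $r0=0 $r1=10 $r2=0 $r3=6 $r4=7 $r5=12 $r6=2
PC=5  addi  $r5, $r3, 9      | $r0=0 $r1=10 $r2=0 $r3=6 $r4=7 $r5=15 $r6=2
PC=6  bne  $r4, $r6, L8      | $r0=0 $r1=10 $r2=0 $r3=6 $r4=7 $r5=15 $r6=2  [TAKEN]
PC=7  addi  $r4, $r6, 14     | $r0=0 $r1=10 $r2=0 $r3=6 $r4=16 $r5=15 $r6=2
PC=8  add  $r5, $r3, $r1     | $r0=0 $r1=10 $r2=0 $r3=6 $r4=16 $r5=16 $r6=2
PC=9  or   $r6, $r5, $r2     | $r0=0 $r1=10 $r2=0 $r3=6 $r4=16 $r5=16 $r6=16

$r0=0 $r1=10 $r2=0 $r3=6 $r4=16 $r5=16 $r6=16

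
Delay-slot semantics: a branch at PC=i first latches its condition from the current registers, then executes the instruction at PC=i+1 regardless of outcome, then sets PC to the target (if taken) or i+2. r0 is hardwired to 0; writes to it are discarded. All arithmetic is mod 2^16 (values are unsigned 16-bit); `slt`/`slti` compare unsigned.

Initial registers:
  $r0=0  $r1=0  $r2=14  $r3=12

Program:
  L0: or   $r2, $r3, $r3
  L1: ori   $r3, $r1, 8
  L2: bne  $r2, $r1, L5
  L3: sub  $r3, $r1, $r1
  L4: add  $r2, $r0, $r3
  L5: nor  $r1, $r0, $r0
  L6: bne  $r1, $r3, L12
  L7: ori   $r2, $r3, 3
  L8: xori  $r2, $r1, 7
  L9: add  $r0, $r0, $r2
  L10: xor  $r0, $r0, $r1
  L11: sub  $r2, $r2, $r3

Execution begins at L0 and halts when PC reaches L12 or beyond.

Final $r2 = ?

  step pc=0: or   $r2, $r3, $r3  regs=(0,0,12,12)
  step pc=1: ori   $r3, $r1, 8  regs=(0,0,12,8)
  step pc=2: bne  $r2, $r1, L5  cond=T  regs=(0,0,12,8)
  step pc=3: sub  $r3, $r1, $r1  regs=(0,0,12,0)
  step pc=5: nor  $r1, $r0, $r0  regs=(0,65535,12,0)
  step pc=6: bne  $r1, $r3, L12  cond=T  regs=(0,65535,12,0)
  step pc=7: ori   $r2, $r3, 3  regs=(0,65535,3,0)

3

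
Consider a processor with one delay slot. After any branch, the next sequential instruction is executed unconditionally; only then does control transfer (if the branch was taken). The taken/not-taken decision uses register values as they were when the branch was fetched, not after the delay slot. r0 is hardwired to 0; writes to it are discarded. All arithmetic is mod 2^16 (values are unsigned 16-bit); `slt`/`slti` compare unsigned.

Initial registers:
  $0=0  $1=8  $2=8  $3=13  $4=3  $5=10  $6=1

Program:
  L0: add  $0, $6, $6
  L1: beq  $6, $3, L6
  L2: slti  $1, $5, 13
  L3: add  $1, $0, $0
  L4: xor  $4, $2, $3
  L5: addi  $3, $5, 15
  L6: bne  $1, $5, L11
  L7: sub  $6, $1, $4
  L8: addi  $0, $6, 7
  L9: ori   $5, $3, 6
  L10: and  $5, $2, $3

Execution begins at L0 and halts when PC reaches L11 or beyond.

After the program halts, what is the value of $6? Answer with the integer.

65531

[0] add  $0, $6, $6  →  {$0:0, $1:8, $2:8, $3:13, $4:3, $5:10, $6:1}
[1] beq  $6, $3, L6  →  {$0:0, $1:8, $2:8, $3:13, $4:3, $5:10, $6:1}  ⟨branch fallthrough⟩
[2] slti  $1, $5, 13  →  {$0:0, $1:1, $2:8, $3:13, $4:3, $5:10, $6:1}
[3] add  $1, $0, $0  →  {$0:0, $1:0, $2:8, $3:13, $4:3, $5:10, $6:1}
[4] xor  $4, $2, $3  →  {$0:0, $1:0, $2:8, $3:13, $4:5, $5:10, $6:1}
[5] addi  $3, $5, 15  →  {$0:0, $1:0, $2:8, $3:25, $4:5, $5:10, $6:1}
[6] bne  $1, $5, L11  →  {$0:0, $1:0, $2:8, $3:25, $4:5, $5:10, $6:1}  ⟨branch taken⟩
[7] sub  $6, $1, $4  →  {$0:0, $1:0, $2:8, $3:25, $4:5, $5:10, $6:65531}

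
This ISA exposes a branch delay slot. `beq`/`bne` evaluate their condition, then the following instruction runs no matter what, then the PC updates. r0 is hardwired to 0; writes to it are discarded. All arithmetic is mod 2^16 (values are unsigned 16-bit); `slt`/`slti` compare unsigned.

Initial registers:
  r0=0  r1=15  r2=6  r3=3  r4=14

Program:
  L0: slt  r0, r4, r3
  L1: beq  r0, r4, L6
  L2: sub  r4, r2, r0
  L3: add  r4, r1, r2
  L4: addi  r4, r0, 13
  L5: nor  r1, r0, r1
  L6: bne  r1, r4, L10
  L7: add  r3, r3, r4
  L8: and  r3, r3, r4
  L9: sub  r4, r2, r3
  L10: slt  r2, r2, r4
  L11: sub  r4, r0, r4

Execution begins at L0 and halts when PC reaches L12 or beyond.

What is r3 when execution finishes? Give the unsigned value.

PC=0  slt  r0, r4, r3        | r0=0 r1=15 r2=6 r3=3 r4=14
PC=1  beq  r0, r4, L6        | r0=0 r1=15 r2=6 r3=3 r4=14  [not taken]
PC=2  sub  r4, r2, r0        | r0=0 r1=15 r2=6 r3=3 r4=6
PC=3  add  r4, r1, r2        | r0=0 r1=15 r2=6 r3=3 r4=21
PC=4  addi  r4, r0, 13       | r0=0 r1=15 r2=6 r3=3 r4=13
PC=5  nor  r1, r0, r1        | r0=0 r1=65520 r2=6 r3=3 r4=13
PC=6  bne  r1, r4, L10       | r0=0 r1=65520 r2=6 r3=3 r4=13  [TAKEN]
PC=7  add  r3, r3, r4        | r0=0 r1=65520 r2=6 r3=16 r4=13
PC=10 slt  r2, r2, r4        | r0=0 r1=65520 r2=1 r3=16 r4=13
PC=11 sub  r4, r0, r4        | r0=0 r1=65520 r2=1 r3=16 r4=65523

16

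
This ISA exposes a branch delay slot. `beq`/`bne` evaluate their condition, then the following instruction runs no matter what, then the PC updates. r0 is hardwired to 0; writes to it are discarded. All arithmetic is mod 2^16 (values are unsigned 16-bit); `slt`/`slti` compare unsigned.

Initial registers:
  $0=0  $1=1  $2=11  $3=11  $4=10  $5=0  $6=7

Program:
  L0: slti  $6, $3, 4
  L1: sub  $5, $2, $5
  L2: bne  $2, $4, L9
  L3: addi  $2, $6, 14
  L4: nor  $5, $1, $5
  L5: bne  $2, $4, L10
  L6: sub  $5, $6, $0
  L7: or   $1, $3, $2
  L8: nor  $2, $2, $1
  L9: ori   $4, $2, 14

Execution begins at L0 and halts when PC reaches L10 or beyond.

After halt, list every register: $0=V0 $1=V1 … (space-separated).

  step pc=0: slti  $6, $3, 4  regs=(0,1,11,11,10,0,0)
  step pc=1: sub  $5, $2, $5  regs=(0,1,11,11,10,11,0)
  step pc=2: bne  $2, $4, L9  cond=T  regs=(0,1,11,11,10,11,0)
  step pc=3: addi  $2, $6, 14  regs=(0,1,14,11,10,11,0)
  step pc=9: ori   $4, $2, 14  regs=(0,1,14,11,14,11,0)

$0=0 $1=1 $2=14 $3=11 $4=14 $5=11 $6=0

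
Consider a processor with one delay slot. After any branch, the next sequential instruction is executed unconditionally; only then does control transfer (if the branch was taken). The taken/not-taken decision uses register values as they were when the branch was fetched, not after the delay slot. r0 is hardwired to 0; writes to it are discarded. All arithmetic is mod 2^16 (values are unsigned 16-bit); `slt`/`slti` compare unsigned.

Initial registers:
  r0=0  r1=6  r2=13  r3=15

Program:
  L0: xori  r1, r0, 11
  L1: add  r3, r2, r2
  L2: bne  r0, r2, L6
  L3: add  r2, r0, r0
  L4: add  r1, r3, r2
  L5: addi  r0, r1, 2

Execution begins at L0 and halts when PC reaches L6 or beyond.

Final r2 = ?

0

[0] xori  r1, r0, 11  →  {r0:0, r1:11, r2:13, r3:15}
[1] add  r3, r2, r2  →  {r0:0, r1:11, r2:13, r3:26}
[2] bne  r0, r2, L6  →  {r0:0, r1:11, r2:13, r3:26}  ⟨branch taken⟩
[3] add  r2, r0, r0  →  {r0:0, r1:11, r2:0, r3:26}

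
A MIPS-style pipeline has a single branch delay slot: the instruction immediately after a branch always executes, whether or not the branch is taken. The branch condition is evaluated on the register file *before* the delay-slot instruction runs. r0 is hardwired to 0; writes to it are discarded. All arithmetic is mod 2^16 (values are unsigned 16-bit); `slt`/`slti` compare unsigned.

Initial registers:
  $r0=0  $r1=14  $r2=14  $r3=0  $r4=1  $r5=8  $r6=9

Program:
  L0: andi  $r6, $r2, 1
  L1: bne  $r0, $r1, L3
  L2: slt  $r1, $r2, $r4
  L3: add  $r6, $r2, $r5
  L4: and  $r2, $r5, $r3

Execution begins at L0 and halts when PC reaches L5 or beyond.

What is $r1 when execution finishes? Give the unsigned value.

PC=0  andi  $r6, $r2, 1      | $r0=0 $r1=14 $r2=14 $r3=0 $r4=1 $r5=8 $r6=0
PC=1  bne  $r0, $r1, L3      | $r0=0 $r1=14 $r2=14 $r3=0 $r4=1 $r5=8 $r6=0  [TAKEN]
PC=2  slt  $r1, $r2, $r4     | $r0=0 $r1=0 $r2=14 $r3=0 $r4=1 $r5=8 $r6=0
PC=3  add  $r6, $r2, $r5     | $r0=0 $r1=0 $r2=14 $r3=0 $r4=1 $r5=8 $r6=22
PC=4  and  $r2, $r5, $r3     | $r0=0 $r1=0 $r2=0 $r3=0 $r4=1 $r5=8 $r6=22

0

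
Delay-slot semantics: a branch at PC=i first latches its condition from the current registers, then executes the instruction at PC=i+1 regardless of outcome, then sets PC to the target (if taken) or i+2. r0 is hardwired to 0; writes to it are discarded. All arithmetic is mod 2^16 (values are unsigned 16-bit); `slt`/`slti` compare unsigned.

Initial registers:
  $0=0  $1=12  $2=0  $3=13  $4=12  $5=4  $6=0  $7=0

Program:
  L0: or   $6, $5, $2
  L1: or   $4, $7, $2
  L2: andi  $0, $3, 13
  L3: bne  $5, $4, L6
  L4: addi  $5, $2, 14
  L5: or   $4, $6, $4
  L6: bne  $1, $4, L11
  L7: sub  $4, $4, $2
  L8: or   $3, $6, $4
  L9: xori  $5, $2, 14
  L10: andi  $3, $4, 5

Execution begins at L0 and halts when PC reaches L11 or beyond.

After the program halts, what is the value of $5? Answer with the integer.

PC=0  or   $6, $5, $2        | $0=0 $1=12 $2=0 $3=13 $4=12 $5=4 $6=4 $7=0
PC=1  or   $4, $7, $2        | $0=0 $1=12 $2=0 $3=13 $4=0 $5=4 $6=4 $7=0
PC=2  andi  $0, $3, 13       | $0=0 $1=12 $2=0 $3=13 $4=0 $5=4 $6=4 $7=0
PC=3  bne  $5, $4, L6        | $0=0 $1=12 $2=0 $3=13 $4=0 $5=4 $6=4 $7=0  [TAKEN]
PC=4  addi  $5, $2, 14       | $0=0 $1=12 $2=0 $3=13 $4=0 $5=14 $6=4 $7=0
PC=6  bne  $1, $4, L11       | $0=0 $1=12 $2=0 $3=13 $4=0 $5=14 $6=4 $7=0  [TAKEN]
PC=7  sub  $4, $4, $2        | $0=0 $1=12 $2=0 $3=13 $4=0 $5=14 $6=4 $7=0

14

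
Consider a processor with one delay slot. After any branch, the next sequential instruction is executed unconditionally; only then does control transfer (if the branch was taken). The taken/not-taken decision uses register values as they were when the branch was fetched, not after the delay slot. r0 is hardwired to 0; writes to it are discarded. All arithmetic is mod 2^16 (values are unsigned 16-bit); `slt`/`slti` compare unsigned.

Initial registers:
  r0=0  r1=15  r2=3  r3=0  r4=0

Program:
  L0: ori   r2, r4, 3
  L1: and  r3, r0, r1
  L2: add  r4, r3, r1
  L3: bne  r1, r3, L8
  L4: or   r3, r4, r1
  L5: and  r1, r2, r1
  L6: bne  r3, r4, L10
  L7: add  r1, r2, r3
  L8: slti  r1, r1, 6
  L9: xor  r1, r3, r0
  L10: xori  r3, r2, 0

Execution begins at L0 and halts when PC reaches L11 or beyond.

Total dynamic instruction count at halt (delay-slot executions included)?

PC=0  ori   r2, r4, 3        | r0=0 r1=15 r2=3 r3=0 r4=0
PC=1  and  r3, r0, r1        | r0=0 r1=15 r2=3 r3=0 r4=0
PC=2  add  r4, r3, r1        | r0=0 r1=15 r2=3 r3=0 r4=15
PC=3  bne  r1, r3, L8        | r0=0 r1=15 r2=3 r3=0 r4=15  [TAKEN]
PC=4  or   r3, r4, r1        | r0=0 r1=15 r2=3 r3=15 r4=15
PC=8  slti  r1, r1, 6        | r0=0 r1=0 r2=3 r3=15 r4=15
PC=9  xor  r1, r3, r0        | r0=0 r1=15 r2=3 r3=15 r4=15
PC=10 xori  r3, r2, 0        | r0=0 r1=15 r2=3 r3=3 r4=15

8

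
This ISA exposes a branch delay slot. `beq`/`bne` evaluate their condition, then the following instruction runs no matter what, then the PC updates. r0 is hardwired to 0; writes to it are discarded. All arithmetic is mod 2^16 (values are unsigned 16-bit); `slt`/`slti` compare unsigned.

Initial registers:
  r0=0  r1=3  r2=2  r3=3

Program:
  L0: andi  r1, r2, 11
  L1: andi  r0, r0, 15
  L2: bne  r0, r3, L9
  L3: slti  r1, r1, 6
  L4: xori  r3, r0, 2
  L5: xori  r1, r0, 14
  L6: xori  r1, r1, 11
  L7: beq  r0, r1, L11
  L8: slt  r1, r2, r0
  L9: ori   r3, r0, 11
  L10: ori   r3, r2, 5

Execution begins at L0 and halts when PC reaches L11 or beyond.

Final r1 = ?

1

#0 andi  r1, r2, 11 ; 0/2/2/3
#1 andi  r0, r0, 15 ; 0/2/2/3
#2 bne  r0, r3, L9 ; 0/2/2/3 ; →target
#3 slti  r1, r1, 6 ; 0/1/2/3
#9 ori   r3, r0, 11 ; 0/1/2/11
#10 ori   r3, r2, 5 ; 0/1/2/7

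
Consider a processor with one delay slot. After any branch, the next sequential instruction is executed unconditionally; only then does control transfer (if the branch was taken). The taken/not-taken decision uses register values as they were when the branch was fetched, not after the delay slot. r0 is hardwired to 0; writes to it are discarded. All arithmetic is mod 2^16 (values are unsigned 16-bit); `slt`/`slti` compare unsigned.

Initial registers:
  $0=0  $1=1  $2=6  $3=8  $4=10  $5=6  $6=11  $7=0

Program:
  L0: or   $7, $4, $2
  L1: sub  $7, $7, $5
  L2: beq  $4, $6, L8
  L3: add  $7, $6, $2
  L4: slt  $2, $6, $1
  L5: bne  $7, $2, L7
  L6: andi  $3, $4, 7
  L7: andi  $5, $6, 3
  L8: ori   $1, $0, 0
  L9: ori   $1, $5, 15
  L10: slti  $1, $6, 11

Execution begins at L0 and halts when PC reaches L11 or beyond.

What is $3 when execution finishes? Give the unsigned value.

PC=0  or   $7, $4, $2        | $0=0 $1=1 $2=6 $3=8 $4=10 $5=6 $6=11 $7=14
PC=1  sub  $7, $7, $5        | $0=0 $1=1 $2=6 $3=8 $4=10 $5=6 $6=11 $7=8
PC=2  beq  $4, $6, L8        | $0=0 $1=1 $2=6 $3=8 $4=10 $5=6 $6=11 $7=8  [not taken]
PC=3  add  $7, $6, $2        | $0=0 $1=1 $2=6 $3=8 $4=10 $5=6 $6=11 $7=17
PC=4  slt  $2, $6, $1        | $0=0 $1=1 $2=0 $3=8 $4=10 $5=6 $6=11 $7=17
PC=5  bne  $7, $2, L7        | $0=0 $1=1 $2=0 $3=8 $4=10 $5=6 $6=11 $7=17  [TAKEN]
PC=6  andi  $3, $4, 7        | $0=0 $1=1 $2=0 $3=2 $4=10 $5=6 $6=11 $7=17
PC=7  andi  $5, $6, 3        | $0=0 $1=1 $2=0 $3=2 $4=10 $5=3 $6=11 $7=17
PC=8  ori   $1, $0, 0        | $0=0 $1=0 $2=0 $3=2 $4=10 $5=3 $6=11 $7=17
PC=9  ori   $1, $5, 15       | $0=0 $1=15 $2=0 $3=2 $4=10 $5=3 $6=11 $7=17
PC=10 slti  $1, $6, 11       | $0=0 $1=0 $2=0 $3=2 $4=10 $5=3 $6=11 $7=17

2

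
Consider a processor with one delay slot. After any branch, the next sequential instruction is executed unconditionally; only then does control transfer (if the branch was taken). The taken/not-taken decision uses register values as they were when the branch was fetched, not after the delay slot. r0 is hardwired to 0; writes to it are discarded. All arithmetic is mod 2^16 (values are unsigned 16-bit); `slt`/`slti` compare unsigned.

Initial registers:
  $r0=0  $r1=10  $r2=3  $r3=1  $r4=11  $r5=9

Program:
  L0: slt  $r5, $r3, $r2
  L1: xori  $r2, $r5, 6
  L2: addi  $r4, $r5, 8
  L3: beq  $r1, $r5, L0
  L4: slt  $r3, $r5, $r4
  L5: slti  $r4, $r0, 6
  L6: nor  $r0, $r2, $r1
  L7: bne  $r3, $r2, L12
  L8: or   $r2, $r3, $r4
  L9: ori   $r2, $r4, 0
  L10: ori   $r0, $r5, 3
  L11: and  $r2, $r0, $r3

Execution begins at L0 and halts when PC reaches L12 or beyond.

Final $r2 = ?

1

PC=0  slt  $r5, $r3, $r2     | $r0=0 $r1=10 $r2=3 $r3=1 $r4=11 $r5=1
PC=1  xori  $r2, $r5, 6      | $r0=0 $r1=10 $r2=7 $r3=1 $r4=11 $r5=1
PC=2  addi  $r4, $r5, 8      | $r0=0 $r1=10 $r2=7 $r3=1 $r4=9 $r5=1
PC=3  beq  $r1, $r5, L0      | $r0=0 $r1=10 $r2=7 $r3=1 $r4=9 $r5=1  [not taken]
PC=4  slt  $r3, $r5, $r4     | $r0=0 $r1=10 $r2=7 $r3=1 $r4=9 $r5=1
PC=5  slti  $r4, $r0, 6      | $r0=0 $r1=10 $r2=7 $r3=1 $r4=1 $r5=1
PC=6  nor  $r0, $r2, $r1     | $r0=0 $r1=10 $r2=7 $r3=1 $r4=1 $r5=1
PC=7  bne  $r3, $r2, L12     | $r0=0 $r1=10 $r2=7 $r3=1 $r4=1 $r5=1  [TAKEN]
PC=8  or   $r2, $r3, $r4     | $r0=0 $r1=10 $r2=1 $r3=1 $r4=1 $r5=1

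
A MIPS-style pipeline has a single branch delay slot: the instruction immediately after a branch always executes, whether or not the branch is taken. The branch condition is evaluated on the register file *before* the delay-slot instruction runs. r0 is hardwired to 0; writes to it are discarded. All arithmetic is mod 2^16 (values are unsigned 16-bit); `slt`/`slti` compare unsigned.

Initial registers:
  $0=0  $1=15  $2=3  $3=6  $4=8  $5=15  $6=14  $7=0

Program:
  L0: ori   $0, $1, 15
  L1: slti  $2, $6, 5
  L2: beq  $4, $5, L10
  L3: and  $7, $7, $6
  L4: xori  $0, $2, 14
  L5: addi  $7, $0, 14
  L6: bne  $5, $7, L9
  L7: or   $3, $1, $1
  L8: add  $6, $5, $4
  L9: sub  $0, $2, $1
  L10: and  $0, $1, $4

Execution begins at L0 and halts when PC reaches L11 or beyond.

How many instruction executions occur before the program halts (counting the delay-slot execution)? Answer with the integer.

  step pc=0: ori   $0, $1, 15  regs=(0,15,3,6,8,15,14,0)
  step pc=1: slti  $2, $6, 5  regs=(0,15,0,6,8,15,14,0)
  step pc=2: beq  $4, $5, L10  cond=F  regs=(0,15,0,6,8,15,14,0)
  step pc=3: and  $7, $7, $6  regs=(0,15,0,6,8,15,14,0)
  step pc=4: xori  $0, $2, 14  regs=(0,15,0,6,8,15,14,0)
  step pc=5: addi  $7, $0, 14  regs=(0,15,0,6,8,15,14,14)
  step pc=6: bne  $5, $7, L9  cond=T  regs=(0,15,0,6,8,15,14,14)
  step pc=7: or   $3, $1, $1  regs=(0,15,0,15,8,15,14,14)
  step pc=9: sub  $0, $2, $1  regs=(0,15,0,15,8,15,14,14)
  step pc=10: and  $0, $1, $4  regs=(0,15,0,15,8,15,14,14)

10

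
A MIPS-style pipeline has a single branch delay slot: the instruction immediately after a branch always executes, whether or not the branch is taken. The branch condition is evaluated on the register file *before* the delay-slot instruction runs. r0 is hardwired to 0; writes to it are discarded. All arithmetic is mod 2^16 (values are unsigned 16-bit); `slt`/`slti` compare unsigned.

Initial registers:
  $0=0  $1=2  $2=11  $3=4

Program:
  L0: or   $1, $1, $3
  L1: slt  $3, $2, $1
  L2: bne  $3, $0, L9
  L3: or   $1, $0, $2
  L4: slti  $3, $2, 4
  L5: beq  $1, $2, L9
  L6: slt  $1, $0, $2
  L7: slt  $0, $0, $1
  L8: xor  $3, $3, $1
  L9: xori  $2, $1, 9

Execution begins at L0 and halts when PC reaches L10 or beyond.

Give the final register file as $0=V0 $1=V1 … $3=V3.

$0=0 $1=1 $2=8 $3=0

[0] or   $1, $1, $3  →  {$0:0, $1:6, $2:11, $3:4}
[1] slt  $3, $2, $1  →  {$0:0, $1:6, $2:11, $3:0}
[2] bne  $3, $0, L9  →  {$0:0, $1:6, $2:11, $3:0}  ⟨branch fallthrough⟩
[3] or   $1, $0, $2  →  {$0:0, $1:11, $2:11, $3:0}
[4] slti  $3, $2, 4  →  {$0:0, $1:11, $2:11, $3:0}
[5] beq  $1, $2, L9  →  {$0:0, $1:11, $2:11, $3:0}  ⟨branch taken⟩
[6] slt  $1, $0, $2  →  {$0:0, $1:1, $2:11, $3:0}
[9] xori  $2, $1, 9  →  {$0:0, $1:1, $2:8, $3:0}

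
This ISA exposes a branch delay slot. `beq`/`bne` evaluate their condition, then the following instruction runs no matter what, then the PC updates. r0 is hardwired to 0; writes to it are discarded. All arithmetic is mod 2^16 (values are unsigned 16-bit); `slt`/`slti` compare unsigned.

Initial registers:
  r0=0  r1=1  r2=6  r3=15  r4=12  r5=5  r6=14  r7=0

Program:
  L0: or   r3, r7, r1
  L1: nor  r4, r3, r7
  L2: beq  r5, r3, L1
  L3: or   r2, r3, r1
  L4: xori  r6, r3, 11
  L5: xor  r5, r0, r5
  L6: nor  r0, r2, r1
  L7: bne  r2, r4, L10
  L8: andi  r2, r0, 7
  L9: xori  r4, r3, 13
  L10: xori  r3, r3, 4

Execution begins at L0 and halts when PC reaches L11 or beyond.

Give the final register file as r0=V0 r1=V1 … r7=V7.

[0] or   r3, r7, r1  →  {r0:0, r1:1, r2:6, r3:1, r4:12, r5:5, r6:14, r7:0}
[1] nor  r4, r3, r7  →  {r0:0, r1:1, r2:6, r3:1, r4:65534, r5:5, r6:14, r7:0}
[2] beq  r5, r3, L1  →  {r0:0, r1:1, r2:6, r3:1, r4:65534, r5:5, r6:14, r7:0}  ⟨branch fallthrough⟩
[3] or   r2, r3, r1  →  {r0:0, r1:1, r2:1, r3:1, r4:65534, r5:5, r6:14, r7:0}
[4] xori  r6, r3, 11  →  {r0:0, r1:1, r2:1, r3:1, r4:65534, r5:5, r6:10, r7:0}
[5] xor  r5, r0, r5  →  {r0:0, r1:1, r2:1, r3:1, r4:65534, r5:5, r6:10, r7:0}
[6] nor  r0, r2, r1  →  {r0:0, r1:1, r2:1, r3:1, r4:65534, r5:5, r6:10, r7:0}
[7] bne  r2, r4, L10  →  {r0:0, r1:1, r2:1, r3:1, r4:65534, r5:5, r6:10, r7:0}  ⟨branch taken⟩
[8] andi  r2, r0, 7  →  {r0:0, r1:1, r2:0, r3:1, r4:65534, r5:5, r6:10, r7:0}
[10] xori  r3, r3, 4  →  {r0:0, r1:1, r2:0, r3:5, r4:65534, r5:5, r6:10, r7:0}

r0=0 r1=1 r2=0 r3=5 r4=65534 r5=5 r6=10 r7=0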